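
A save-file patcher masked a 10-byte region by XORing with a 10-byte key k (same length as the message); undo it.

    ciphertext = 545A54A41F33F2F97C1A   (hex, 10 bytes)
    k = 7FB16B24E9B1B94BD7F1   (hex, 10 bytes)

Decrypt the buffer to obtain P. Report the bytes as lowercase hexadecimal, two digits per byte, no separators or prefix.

byte 0: 01010100 XOR 01111111 = 00101011
byte 1: 01011010 XOR 10110001 = 11101011
byte 2: 01010100 XOR 01101011 = 00111111
byte 3: 10100100 XOR 00100100 = 10000000
byte 4: 00011111 XOR 11101001 = 11110110
byte 5: 00110011 XOR 10110001 = 10000010
byte 6: 11110010 XOR 10111001 = 01001011
byte 7: 11111001 XOR 01001011 = 10110010
byte 8: 01111100 XOR 11010111 = 10101011
byte 9: 00011010 XOR 11110001 = 11101011

2beb3f80f6824bb2abeb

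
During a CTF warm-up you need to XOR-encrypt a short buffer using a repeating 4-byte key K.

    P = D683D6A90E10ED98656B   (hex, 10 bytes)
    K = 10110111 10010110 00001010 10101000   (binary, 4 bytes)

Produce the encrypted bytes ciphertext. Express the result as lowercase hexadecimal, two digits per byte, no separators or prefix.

The 4-byte key repeats, so the effective keystream is b7 96 0a a8 b7 96 0a a8 b7 96.
byte 0: 214 ^ 183 =  97
byte 1: 131 ^ 150 =  21
byte 2: 214 ^  10 = 220
byte 3: 169 ^ 168 =   1
byte 4:  14 ^ 183 = 185
byte 5:  16 ^ 150 = 134
byte 6: 237 ^  10 = 231
byte 7: 152 ^ 168 =  48
byte 8: 101 ^ 183 = 210
byte 9: 107 ^ 150 = 253

6115dc01b986e730d2fd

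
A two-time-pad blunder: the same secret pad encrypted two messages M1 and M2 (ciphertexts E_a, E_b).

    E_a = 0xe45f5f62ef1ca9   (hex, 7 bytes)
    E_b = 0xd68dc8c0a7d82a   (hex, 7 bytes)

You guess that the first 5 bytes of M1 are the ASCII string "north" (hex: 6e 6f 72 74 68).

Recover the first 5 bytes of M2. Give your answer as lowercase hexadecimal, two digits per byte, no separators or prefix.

5cbde5d620

First, E_a ⊕ E_b = (M1 ⊕ K) ⊕ (M2 ⊕ K) = M1 ⊕ M2, so the key drops out. Then M2 = (M1 ⊕ M2) ⊕ M1 over the first 5 bytes.
byte 0: (e4 ^ d6) ^ 6e = 32 ^ 6e = 5c
byte 1: (5f ^ 8d) ^ 6f = d2 ^ 6f = bd
byte 2: (5f ^ c8) ^ 72 = 97 ^ 72 = e5
byte 3: (62 ^ c0) ^ 74 = a2 ^ 74 = d6
byte 4: (ef ^ a7) ^ 68 = 48 ^ 68 = 20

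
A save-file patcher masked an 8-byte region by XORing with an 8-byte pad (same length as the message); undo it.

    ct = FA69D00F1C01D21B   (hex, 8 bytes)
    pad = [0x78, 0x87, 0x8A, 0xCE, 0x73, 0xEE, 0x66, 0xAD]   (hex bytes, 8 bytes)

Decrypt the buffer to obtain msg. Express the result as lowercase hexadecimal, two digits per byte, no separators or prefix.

82ee5ac16fefb4b6

XOR is its own inverse, so applying the key byte-wise gives the result directly.
250 ^ 120 = 130
105 ^ 135 = 238
208 ^ 138 =  90
 15 ^ 206 = 193
 28 ^ 115 = 111
  1 ^ 238 = 239
210 ^ 102 = 180
 27 ^ 173 = 182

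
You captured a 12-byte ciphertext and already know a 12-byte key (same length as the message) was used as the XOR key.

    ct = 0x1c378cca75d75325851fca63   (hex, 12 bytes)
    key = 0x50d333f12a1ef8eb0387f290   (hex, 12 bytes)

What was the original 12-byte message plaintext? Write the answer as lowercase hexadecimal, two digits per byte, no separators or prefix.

4ce4bf3b5fc9abce869838f3

 28 ⊕  80 =  76
 55 ⊕ 211 = 228
140 ⊕  51 = 191
202 ⊕ 241 =  59
117 ⊕  42 =  95
215 ⊕  30 = 201
 83 ⊕ 248 = 171
 37 ⊕ 235 = 206
133 ⊕   3 = 134
 31 ⊕ 135 = 152
202 ⊕ 242 =  56
 99 ⊕ 144 = 243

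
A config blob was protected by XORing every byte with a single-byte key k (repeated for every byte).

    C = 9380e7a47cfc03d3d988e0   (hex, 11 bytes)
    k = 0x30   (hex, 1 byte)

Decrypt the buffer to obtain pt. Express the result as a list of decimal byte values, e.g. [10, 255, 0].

[163, 176, 215, 148, 76, 204, 51, 227, 233, 184, 208]

The 1-byte key repeats, so the effective keystream is 30 30 30 30 30 30 30 30 30 30 30.
byte 0: 93 XOR 30 = a3
byte 1: 80 XOR 30 = b0
byte 2: e7 XOR 30 = d7
byte 3: a4 XOR 30 = 94
byte 4: 7c XOR 30 = 4c
byte 5: fc XOR 30 = cc
byte 6: 03 XOR 30 = 33
byte 7: d3 XOR 30 = e3
byte 8: d9 XOR 30 = e9
byte 9: 88 XOR 30 = b8
byte 10: e0 XOR 30 = d0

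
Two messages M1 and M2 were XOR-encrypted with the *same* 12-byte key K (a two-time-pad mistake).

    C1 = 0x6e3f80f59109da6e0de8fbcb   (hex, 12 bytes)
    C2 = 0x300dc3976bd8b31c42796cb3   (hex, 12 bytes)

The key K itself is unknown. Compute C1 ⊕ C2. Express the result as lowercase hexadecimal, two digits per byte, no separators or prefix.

5e324362fad169724f919778

C1 ⊕ C2 = (M1 ⊕ K) ⊕ (M2 ⊕ K) = M1 ⊕ M2 — the shared key cancels under XOR.
byte 0: 110 ^  48 =  94
byte 1:  63 ^  13 =  50
byte 2: 128 ^ 195 =  67
byte 3: 245 ^ 151 =  98
byte 4: 145 ^ 107 = 250
byte 5:   9 ^ 216 = 209
byte 6: 218 ^ 179 = 105
byte 7: 110 ^  28 = 114
byte 8:  13 ^  66 =  79
byte 9: 232 ^ 121 = 145
byte 10: 251 ^ 108 = 151
byte 11: 203 ^ 179 = 120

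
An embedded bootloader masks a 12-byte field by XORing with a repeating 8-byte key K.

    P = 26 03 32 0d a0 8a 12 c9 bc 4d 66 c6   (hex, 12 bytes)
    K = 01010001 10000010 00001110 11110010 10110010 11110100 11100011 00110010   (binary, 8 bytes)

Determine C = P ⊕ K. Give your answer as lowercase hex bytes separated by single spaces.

The 8-byte key repeats, so the effective keystream is 51 82 0e f2 b2 f4 e3 32 51 82 0e f2.
byte 0: 26 xor 51 = 77
byte 1: 03 xor 82 = 81
byte 2: 32 xor 0e = 3c
byte 3: 0d xor f2 = ff
byte 4: a0 xor b2 = 12
byte 5: 8a xor f4 = 7e
byte 6: 12 xor e3 = f1
byte 7: c9 xor 32 = fb
byte 8: bc xor 51 = ed
byte 9: 4d xor 82 = cf
byte 10: 66 xor 0e = 68
byte 11: c6 xor f2 = 34

77 81 3c ff 12 7e f1 fb ed cf 68 34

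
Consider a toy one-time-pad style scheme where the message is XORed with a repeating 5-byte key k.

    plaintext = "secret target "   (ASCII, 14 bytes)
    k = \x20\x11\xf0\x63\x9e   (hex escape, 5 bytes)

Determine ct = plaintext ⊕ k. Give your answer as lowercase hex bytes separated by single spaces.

53 74 93 11 fb 54 31 84 02 ec 47 74 84 43

The 5-byte key repeats, so the effective keystream is 20 11 f0 63 9e 20 11 f0 63 9e 20 11 f0 63.
byte 0: 73 XOR 20 = 53
byte 1: 65 XOR 11 = 74
byte 2: 63 XOR f0 = 93
byte 3: 72 XOR 63 = 11
byte 4: 65 XOR 9e = fb
byte 5: 74 XOR 20 = 54
byte 6: 20 XOR 11 = 31
byte 7: 74 XOR f0 = 84
byte 8: 61 XOR 63 = 02
byte 9: 72 XOR 9e = ec
byte 10: 67 XOR 20 = 47
byte 11: 65 XOR 11 = 74
byte 12: 74 XOR f0 = 84
byte 13: 20 XOR 63 = 43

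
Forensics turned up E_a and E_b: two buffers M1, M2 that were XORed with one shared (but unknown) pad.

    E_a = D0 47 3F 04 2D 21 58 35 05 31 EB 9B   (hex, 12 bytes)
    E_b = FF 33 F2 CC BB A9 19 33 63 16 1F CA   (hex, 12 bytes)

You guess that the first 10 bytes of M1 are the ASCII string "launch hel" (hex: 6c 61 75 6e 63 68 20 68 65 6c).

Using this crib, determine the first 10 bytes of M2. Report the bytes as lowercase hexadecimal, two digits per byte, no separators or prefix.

First, E_a ⊕ E_b = (M1 ⊕ K) ⊕ (M2 ⊕ K) = M1 ⊕ M2, so the key drops out. Then M2 = (M1 ⊕ M2) ⊕ M1 over the first 10 bytes.
byte 0: (d0 ⊕ ff) ⊕ 6c = 2f ⊕ 6c = 43
byte 1: (47 ⊕ 33) ⊕ 61 = 74 ⊕ 61 = 15
byte 2: (3f ⊕ f2) ⊕ 75 = cd ⊕ 75 = b8
byte 3: (04 ⊕ cc) ⊕ 6e = c8 ⊕ 6e = a6
byte 4: (2d ⊕ bb) ⊕ 63 = 96 ⊕ 63 = f5
byte 5: (21 ⊕ a9) ⊕ 68 = 88 ⊕ 68 = e0
byte 6: (58 ⊕ 19) ⊕ 20 = 41 ⊕ 20 = 61
byte 7: (35 ⊕ 33) ⊕ 68 = 06 ⊕ 68 = 6e
byte 8: (05 ⊕ 63) ⊕ 65 = 66 ⊕ 65 = 03
byte 9: (31 ⊕ 16) ⊕ 6c = 27 ⊕ 6c = 4b

4315b8a6f5e0616e034b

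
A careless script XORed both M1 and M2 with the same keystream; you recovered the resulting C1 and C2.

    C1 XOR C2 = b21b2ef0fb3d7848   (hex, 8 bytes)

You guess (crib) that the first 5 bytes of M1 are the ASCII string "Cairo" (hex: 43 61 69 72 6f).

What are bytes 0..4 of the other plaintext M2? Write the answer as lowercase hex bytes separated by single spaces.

f1 7a 47 82 94

Since C1 ⊕ C2 = M1 ⊕ M2, XORing with the guessed M1 bytes yields the corresponding M2 bytes: M2 = (C1 ⊕ C2) ⊕ M1.
b2 xor 43 = f1
1b xor 61 = 7a
2e xor 69 = 47
f0 xor 72 = 82
fb xor 6f = 94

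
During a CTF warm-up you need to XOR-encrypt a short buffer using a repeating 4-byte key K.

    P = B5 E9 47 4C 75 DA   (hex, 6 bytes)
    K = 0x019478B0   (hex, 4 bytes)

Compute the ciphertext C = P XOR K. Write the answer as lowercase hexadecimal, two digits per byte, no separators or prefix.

b47d3ffc744e

The 4-byte key repeats, so the effective keystream is 01 94 78 b0 01 94.
byte 0: b5 xor 01 = b4
byte 1: e9 xor 94 = 7d
byte 2: 47 xor 78 = 3f
byte 3: 4c xor b0 = fc
byte 4: 75 xor 01 = 74
byte 5: da xor 94 = 4e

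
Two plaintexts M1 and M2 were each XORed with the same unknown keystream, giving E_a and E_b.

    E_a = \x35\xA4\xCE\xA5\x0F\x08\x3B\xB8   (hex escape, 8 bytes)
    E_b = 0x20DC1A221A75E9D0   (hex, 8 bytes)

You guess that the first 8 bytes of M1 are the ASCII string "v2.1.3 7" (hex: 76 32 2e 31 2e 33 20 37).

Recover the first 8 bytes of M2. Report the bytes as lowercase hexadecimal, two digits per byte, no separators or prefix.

634afab63b4ef25f

First, E_a ⊕ E_b = (M1 ⊕ K) ⊕ (M2 ⊕ K) = M1 ⊕ M2, so the key drops out. Then M2 = (M1 ⊕ M2) ⊕ M1 over the first 8 bytes.
byte 0: (35 XOR 20) XOR 76 = 15 XOR 76 = 63
byte 1: (a4 XOR dc) XOR 32 = 78 XOR 32 = 4a
byte 2: (ce XOR 1a) XOR 2e = d4 XOR 2e = fa
byte 3: (a5 XOR 22) XOR 31 = 87 XOR 31 = b6
byte 4: (0f XOR 1a) XOR 2e = 15 XOR 2e = 3b
byte 5: (08 XOR 75) XOR 33 = 7d XOR 33 = 4e
byte 6: (3b XOR e9) XOR 20 = d2 XOR 20 = f2
byte 7: (b8 XOR d0) XOR 37 = 68 XOR 37 = 5f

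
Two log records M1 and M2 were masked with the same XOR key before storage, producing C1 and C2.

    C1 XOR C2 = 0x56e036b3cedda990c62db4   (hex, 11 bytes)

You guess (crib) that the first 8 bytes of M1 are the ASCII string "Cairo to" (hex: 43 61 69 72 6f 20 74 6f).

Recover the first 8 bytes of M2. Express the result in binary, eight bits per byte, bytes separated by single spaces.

00010101 10000001 01011111 11000001 10100001 11111101 11011101 11111111

Since C1 ⊕ C2 = M1 ⊕ M2, XORing with the guessed M1 bytes yields the corresponding M2 bytes: M2 = (C1 ⊕ C2) ⊕ M1.
56 ⊕ 43 = 15
e0 ⊕ 61 = 81
36 ⊕ 69 = 5f
b3 ⊕ 72 = c1
ce ⊕ 6f = a1
dd ⊕ 20 = fd
a9 ⊕ 74 = dd
90 ⊕ 6f = ff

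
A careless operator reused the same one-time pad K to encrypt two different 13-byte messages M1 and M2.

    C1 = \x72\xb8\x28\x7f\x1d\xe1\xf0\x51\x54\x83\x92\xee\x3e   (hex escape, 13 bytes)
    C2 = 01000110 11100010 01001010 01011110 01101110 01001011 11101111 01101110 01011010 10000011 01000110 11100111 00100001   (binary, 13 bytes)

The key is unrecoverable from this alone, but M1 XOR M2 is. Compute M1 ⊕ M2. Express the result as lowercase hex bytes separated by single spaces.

C1 ⊕ C2 = (M1 ⊕ K) ⊕ (M2 ⊕ K) = M1 ⊕ M2 — the shared key cancels under XOR.
byte 0: 114 xor  70 =  52
byte 1: 184 xor 226 =  90
byte 2:  40 xor  74 =  98
byte 3: 127 xor  94 =  33
byte 4:  29 xor 110 = 115
byte 5: 225 xor  75 = 170
byte 6: 240 xor 239 =  31
byte 7:  81 xor 110 =  63
byte 8:  84 xor  90 =  14
byte 9: 131 xor 131 =   0
byte 10: 146 xor  70 = 212
byte 11: 238 xor 231 =   9
byte 12:  62 xor  33 =  31

34 5a 62 21 73 aa 1f 3f 0e 00 d4 09 1f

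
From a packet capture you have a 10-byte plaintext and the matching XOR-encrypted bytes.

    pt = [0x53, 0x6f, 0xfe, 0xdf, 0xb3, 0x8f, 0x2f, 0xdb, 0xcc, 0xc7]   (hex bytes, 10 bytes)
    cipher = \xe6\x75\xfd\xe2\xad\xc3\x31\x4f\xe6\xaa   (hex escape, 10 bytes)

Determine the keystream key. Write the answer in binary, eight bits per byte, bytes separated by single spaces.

Since cipher = pt ⊕ key, XORing both sides with pt gives key = pt ⊕ cipher.
01010011 XOR 11100110 = 10110101
01101111 XOR 01110101 = 00011010
11111110 XOR 11111101 = 00000011
11011111 XOR 11100010 = 00111101
10110011 XOR 10101101 = 00011110
10001111 XOR 11000011 = 01001100
00101111 XOR 00110001 = 00011110
11011011 XOR 01001111 = 10010100
11001100 XOR 11100110 = 00101010
11000111 XOR 10101010 = 01101101

10110101 00011010 00000011 00111101 00011110 01001100 00011110 10010100 00101010 01101101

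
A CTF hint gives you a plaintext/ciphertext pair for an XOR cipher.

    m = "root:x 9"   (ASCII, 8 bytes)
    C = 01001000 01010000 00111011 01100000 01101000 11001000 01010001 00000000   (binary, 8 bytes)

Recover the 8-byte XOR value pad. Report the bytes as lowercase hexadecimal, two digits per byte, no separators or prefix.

3a3f541452b07139

Since C = m ⊕ pad, XORing both sides with m gives pad = m ⊕ C.
72 xor 48 = 3a
6f xor 50 = 3f
6f xor 3b = 54
74 xor 60 = 14
3a xor 68 = 52
78 xor c8 = b0
20 xor 51 = 71
39 xor 00 = 39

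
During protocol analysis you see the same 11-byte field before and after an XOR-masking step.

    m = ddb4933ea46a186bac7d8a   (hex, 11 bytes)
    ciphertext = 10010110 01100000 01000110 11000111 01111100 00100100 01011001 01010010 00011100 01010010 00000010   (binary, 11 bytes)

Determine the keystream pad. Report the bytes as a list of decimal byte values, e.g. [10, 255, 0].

[75, 212, 213, 249, 216, 78, 65, 57, 176, 47, 136]

Since ciphertext = m ⊕ pad, XORing both sides with m gives pad = m ⊕ ciphertext.
11011101 XOR 10010110 = 01001011
10110100 XOR 01100000 = 11010100
10010011 XOR 01000110 = 11010101
00111110 XOR 11000111 = 11111001
10100100 XOR 01111100 = 11011000
01101010 XOR 00100100 = 01001110
00011000 XOR 01011001 = 01000001
01101011 XOR 01010010 = 00111001
10101100 XOR 00011100 = 10110000
01111101 XOR 01010010 = 00101111
10001010 XOR 00000010 = 10001000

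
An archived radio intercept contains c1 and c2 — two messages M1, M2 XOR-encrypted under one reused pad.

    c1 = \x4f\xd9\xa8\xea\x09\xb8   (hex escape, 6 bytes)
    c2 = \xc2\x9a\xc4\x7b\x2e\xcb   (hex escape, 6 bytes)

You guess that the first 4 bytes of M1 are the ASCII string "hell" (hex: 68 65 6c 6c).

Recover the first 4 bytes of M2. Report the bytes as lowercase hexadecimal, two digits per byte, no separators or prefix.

e52600fd

First, c1 ⊕ c2 = (M1 ⊕ K) ⊕ (M2 ⊕ K) = M1 ⊕ M2, so the key drops out. Then M2 = (M1 ⊕ M2) ⊕ M1 over the first 4 bytes.
byte 0: (4f XOR c2) XOR 68 = 8d XOR 68 = e5
byte 1: (d9 XOR 9a) XOR 65 = 43 XOR 65 = 26
byte 2: (a8 XOR c4) XOR 6c = 6c XOR 6c = 00
byte 3: (ea XOR 7b) XOR 6c = 91 XOR 6c = fd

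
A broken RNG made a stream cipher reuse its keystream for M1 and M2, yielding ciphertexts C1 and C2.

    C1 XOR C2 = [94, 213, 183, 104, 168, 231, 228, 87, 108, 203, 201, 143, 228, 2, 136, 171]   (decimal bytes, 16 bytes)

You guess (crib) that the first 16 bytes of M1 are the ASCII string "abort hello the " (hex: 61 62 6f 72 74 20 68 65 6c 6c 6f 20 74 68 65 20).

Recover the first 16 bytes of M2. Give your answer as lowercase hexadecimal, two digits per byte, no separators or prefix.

Since C1 ⊕ C2 = M1 ⊕ M2, XORing with the guessed M1 bytes yields the corresponding M2 bytes: M2 = (C1 ⊕ C2) ⊕ M1.
byte 0: 5e ^ 61 = 3f
byte 1: d5 ^ 62 = b7
byte 2: b7 ^ 6f = d8
byte 3: 68 ^ 72 = 1a
byte 4: a8 ^ 74 = dc
byte 5: e7 ^ 20 = c7
byte 6: e4 ^ 68 = 8c
byte 7: 57 ^ 65 = 32
byte 8: 6c ^ 6c = 00
byte 9: cb ^ 6c = a7
byte 10: c9 ^ 6f = a6
byte 11: 8f ^ 20 = af
byte 12: e4 ^ 74 = 90
byte 13: 02 ^ 68 = 6a
byte 14: 88 ^ 65 = ed
byte 15: ab ^ 20 = 8b

3fb7d81adcc78c3200a7a6af906aed8b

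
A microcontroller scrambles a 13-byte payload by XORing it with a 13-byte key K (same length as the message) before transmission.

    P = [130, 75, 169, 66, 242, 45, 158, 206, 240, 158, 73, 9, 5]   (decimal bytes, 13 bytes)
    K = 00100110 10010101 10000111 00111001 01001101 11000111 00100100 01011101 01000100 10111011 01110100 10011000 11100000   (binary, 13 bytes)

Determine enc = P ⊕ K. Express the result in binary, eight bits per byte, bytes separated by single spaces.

XOR is its own inverse, so applying the key byte-wise gives the result directly.
byte 0: 10000010 ⊕ 00100110 = 10100100
byte 1: 01001011 ⊕ 10010101 = 11011110
byte 2: 10101001 ⊕ 10000111 = 00101110
byte 3: 01000010 ⊕ 00111001 = 01111011
byte 4: 11110010 ⊕ 01001101 = 10111111
byte 5: 00101101 ⊕ 11000111 = 11101010
byte 6: 10011110 ⊕ 00100100 = 10111010
byte 7: 11001110 ⊕ 01011101 = 10010011
byte 8: 11110000 ⊕ 01000100 = 10110100
byte 9: 10011110 ⊕ 10111011 = 00100101
byte 10: 01001001 ⊕ 01110100 = 00111101
byte 11: 00001001 ⊕ 10011000 = 10010001
byte 12: 00000101 ⊕ 11100000 = 11100101

10100100 11011110 00101110 01111011 10111111 11101010 10111010 10010011 10110100 00100101 00111101 10010001 11100101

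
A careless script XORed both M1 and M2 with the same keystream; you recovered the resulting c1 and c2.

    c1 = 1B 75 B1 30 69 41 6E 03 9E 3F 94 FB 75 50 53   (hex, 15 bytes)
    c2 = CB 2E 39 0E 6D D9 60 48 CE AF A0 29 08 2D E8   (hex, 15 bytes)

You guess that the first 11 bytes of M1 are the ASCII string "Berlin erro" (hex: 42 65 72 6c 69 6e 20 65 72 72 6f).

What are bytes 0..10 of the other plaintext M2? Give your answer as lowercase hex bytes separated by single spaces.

92 3e fa 52 6d f6 2e 2e 22 e2 5b

First, c1 ⊕ c2 = (M1 ⊕ K) ⊕ (M2 ⊕ K) = M1 ⊕ M2, so the key drops out. Then M2 = (M1 ⊕ M2) ⊕ M1 over the first 11 bytes.
byte 0: (1b xor cb) xor 42 = d0 xor 42 = 92
byte 1: (75 xor 2e) xor 65 = 5b xor 65 = 3e
byte 2: (b1 xor 39) xor 72 = 88 xor 72 = fa
byte 3: (30 xor 0e) xor 6c = 3e xor 6c = 52
byte 4: (69 xor 6d) xor 69 = 04 xor 69 = 6d
byte 5: (41 xor d9) xor 6e = 98 xor 6e = f6
byte 6: (6e xor 60) xor 20 = 0e xor 20 = 2e
byte 7: (03 xor 48) xor 65 = 4b xor 65 = 2e
byte 8: (9e xor ce) xor 72 = 50 xor 72 = 22
byte 9: (3f xor af) xor 72 = 90 xor 72 = e2
byte 10: (94 xor a0) xor 6f = 34 xor 6f = 5b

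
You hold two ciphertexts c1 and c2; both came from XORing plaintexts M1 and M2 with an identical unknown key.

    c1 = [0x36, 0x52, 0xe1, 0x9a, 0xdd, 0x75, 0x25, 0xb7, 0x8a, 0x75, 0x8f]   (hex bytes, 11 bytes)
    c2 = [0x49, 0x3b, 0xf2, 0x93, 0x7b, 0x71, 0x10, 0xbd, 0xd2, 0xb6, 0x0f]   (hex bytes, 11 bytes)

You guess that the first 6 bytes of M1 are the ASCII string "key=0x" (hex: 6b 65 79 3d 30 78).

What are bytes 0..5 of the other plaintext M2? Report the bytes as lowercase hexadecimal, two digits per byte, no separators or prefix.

First, c1 ⊕ c2 = (M1 ⊕ K) ⊕ (M2 ⊕ K) = M1 ⊕ M2, so the key drops out. Then M2 = (M1 ⊕ M2) ⊕ M1 over the first 6 bytes.
byte 0: (36 ^ 49) ^ 6b = 7f ^ 6b = 14
byte 1: (52 ^ 3b) ^ 65 = 69 ^ 65 = 0c
byte 2: (e1 ^ f2) ^ 79 = 13 ^ 79 = 6a
byte 3: (9a ^ 93) ^ 3d = 09 ^ 3d = 34
byte 4: (dd ^ 7b) ^ 30 = a6 ^ 30 = 96
byte 5: (75 ^ 71) ^ 78 = 04 ^ 78 = 7c

140c6a34967c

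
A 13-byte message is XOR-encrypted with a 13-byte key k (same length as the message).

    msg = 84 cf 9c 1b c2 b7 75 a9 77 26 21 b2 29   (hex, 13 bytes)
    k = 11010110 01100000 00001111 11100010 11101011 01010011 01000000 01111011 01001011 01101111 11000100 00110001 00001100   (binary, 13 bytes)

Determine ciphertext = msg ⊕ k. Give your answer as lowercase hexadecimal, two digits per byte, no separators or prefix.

byte 0: 10000100 ^ 11010110 = 01010010
byte 1: 11001111 ^ 01100000 = 10101111
byte 2: 10011100 ^ 00001111 = 10010011
byte 3: 00011011 ^ 11100010 = 11111001
byte 4: 11000010 ^ 11101011 = 00101001
byte 5: 10110111 ^ 01010011 = 11100100
byte 6: 01110101 ^ 01000000 = 00110101
byte 7: 10101001 ^ 01111011 = 11010010
byte 8: 01110111 ^ 01001011 = 00111100
byte 9: 00100110 ^ 01101111 = 01001001
byte 10: 00100001 ^ 11000100 = 11100101
byte 11: 10110010 ^ 00110001 = 10000011
byte 12: 00101001 ^ 00001100 = 00100101

52af93f929e435d23c49e58325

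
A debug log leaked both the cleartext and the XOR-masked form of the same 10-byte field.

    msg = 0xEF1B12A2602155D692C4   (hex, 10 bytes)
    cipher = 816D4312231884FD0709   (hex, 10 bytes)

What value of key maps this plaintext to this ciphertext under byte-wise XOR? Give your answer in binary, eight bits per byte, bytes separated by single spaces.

Since cipher = msg ⊕ key, XORing both sides with msg gives key = msg ⊕ cipher.
ef ^ 81 = 6e
1b ^ 6d = 76
12 ^ 43 = 51
a2 ^ 12 = b0
60 ^ 23 = 43
21 ^ 18 = 39
55 ^ 84 = d1
d6 ^ fd = 2b
92 ^ 07 = 95
c4 ^ 09 = cd

01101110 01110110 01010001 10110000 01000011 00111001 11010001 00101011 10010101 11001101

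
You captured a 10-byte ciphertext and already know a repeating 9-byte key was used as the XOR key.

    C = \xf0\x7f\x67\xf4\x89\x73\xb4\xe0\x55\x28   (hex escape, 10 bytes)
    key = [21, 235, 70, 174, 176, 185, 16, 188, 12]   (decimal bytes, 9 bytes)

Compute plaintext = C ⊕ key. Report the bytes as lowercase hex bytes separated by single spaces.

The 9-byte key repeats, so the effective keystream is 15 eb 46 ae b0 b9 10 bc 0c 15.
byte 0: 240 ^  21 = 229
byte 1: 127 ^ 235 = 148
byte 2: 103 ^  70 =  33
byte 3: 244 ^ 174 =  90
byte 4: 137 ^ 176 =  57
byte 5: 115 ^ 185 = 202
byte 6: 180 ^  16 = 164
byte 7: 224 ^ 188 =  92
byte 8:  85 ^  12 =  89
byte 9:  40 ^  21 =  61

e5 94 21 5a 39 ca a4 5c 59 3d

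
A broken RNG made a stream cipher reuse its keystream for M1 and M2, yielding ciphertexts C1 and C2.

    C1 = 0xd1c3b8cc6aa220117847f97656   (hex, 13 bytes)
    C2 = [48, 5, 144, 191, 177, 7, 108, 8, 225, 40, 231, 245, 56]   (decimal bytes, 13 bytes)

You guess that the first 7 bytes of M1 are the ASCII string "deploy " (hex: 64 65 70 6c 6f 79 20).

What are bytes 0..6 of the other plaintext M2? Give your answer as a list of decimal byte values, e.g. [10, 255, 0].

[133, 163, 88, 31, 180, 220, 108]

First, C1 ⊕ C2 = (M1 ⊕ K) ⊕ (M2 ⊕ K) = M1 ⊕ M2, so the key drops out. Then M2 = (M1 ⊕ M2) ⊕ M1 over the first 7 bytes.
byte 0: (d1 ^ 30) ^ 64 = e1 ^ 64 = 85
byte 1: (c3 ^ 05) ^ 65 = c6 ^ 65 = a3
byte 2: (b8 ^ 90) ^ 70 = 28 ^ 70 = 58
byte 3: (cc ^ bf) ^ 6c = 73 ^ 6c = 1f
byte 4: (6a ^ b1) ^ 6f = db ^ 6f = b4
byte 5: (a2 ^ 07) ^ 79 = a5 ^ 79 = dc
byte 6: (20 ^ 6c) ^ 20 = 4c ^ 20 = 6c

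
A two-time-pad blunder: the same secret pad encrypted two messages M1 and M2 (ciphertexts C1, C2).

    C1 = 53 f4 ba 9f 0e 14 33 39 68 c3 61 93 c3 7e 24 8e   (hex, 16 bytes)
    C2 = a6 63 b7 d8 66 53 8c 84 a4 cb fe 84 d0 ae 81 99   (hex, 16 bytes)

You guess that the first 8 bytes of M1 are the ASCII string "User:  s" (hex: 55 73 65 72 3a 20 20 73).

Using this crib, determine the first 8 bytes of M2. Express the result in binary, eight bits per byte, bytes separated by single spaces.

10100000 11100100 01101000 00110101 01010010 01100111 10011111 11001110

First, C1 ⊕ C2 = (M1 ⊕ K) ⊕ (M2 ⊕ K) = M1 ⊕ M2, so the key drops out. Then M2 = (M1 ⊕ M2) ⊕ M1 over the first 8 bytes.
byte 0: (53 xor a6) xor 55 = f5 xor 55 = a0
byte 1: (f4 xor 63) xor 73 = 97 xor 73 = e4
byte 2: (ba xor b7) xor 65 = 0d xor 65 = 68
byte 3: (9f xor d8) xor 72 = 47 xor 72 = 35
byte 4: (0e xor 66) xor 3a = 68 xor 3a = 52
byte 5: (14 xor 53) xor 20 = 47 xor 20 = 67
byte 6: (33 xor 8c) xor 20 = bf xor 20 = 9f
byte 7: (39 xor 84) xor 73 = bd xor 73 = ce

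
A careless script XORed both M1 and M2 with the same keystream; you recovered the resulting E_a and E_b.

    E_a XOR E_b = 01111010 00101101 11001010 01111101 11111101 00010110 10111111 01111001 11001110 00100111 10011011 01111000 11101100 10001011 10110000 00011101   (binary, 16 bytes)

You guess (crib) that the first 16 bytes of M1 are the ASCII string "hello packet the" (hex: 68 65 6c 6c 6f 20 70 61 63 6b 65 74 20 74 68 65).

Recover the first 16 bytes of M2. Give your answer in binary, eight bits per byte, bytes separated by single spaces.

Since E_a ⊕ E_b = M1 ⊕ M2, XORing with the guessed M1 bytes yields the corresponding M2 bytes: M2 = (E_a ⊕ E_b) ⊕ M1.
7a ^ 68 = 12
2d ^ 65 = 48
ca ^ 6c = a6
7d ^ 6c = 11
fd ^ 6f = 92
16 ^ 20 = 36
bf ^ 70 = cf
79 ^ 61 = 18
ce ^ 63 = ad
27 ^ 6b = 4c
9b ^ 65 = fe
78 ^ 74 = 0c
ec ^ 20 = cc
8b ^ 74 = ff
b0 ^ 68 = d8
1d ^ 65 = 78

00010010 01001000 10100110 00010001 10010010 00110110 11001111 00011000 10101101 01001100 11111110 00001100 11001100 11111111 11011000 01111000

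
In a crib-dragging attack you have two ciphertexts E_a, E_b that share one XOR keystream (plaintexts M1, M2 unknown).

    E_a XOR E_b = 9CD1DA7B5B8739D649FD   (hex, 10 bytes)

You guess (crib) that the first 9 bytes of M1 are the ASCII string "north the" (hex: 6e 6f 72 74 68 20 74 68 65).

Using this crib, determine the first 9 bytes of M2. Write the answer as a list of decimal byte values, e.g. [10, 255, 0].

Since E_a ⊕ E_b = M1 ⊕ M2, XORing with the guessed M1 bytes yields the corresponding M2 bytes: M2 = (E_a ⊕ E_b) ⊕ M1.
9c ⊕ 6e = f2
d1 ⊕ 6f = be
da ⊕ 72 = a8
7b ⊕ 74 = 0f
5b ⊕ 68 = 33
87 ⊕ 20 = a7
39 ⊕ 74 = 4d
d6 ⊕ 68 = be
49 ⊕ 65 = 2c

[242, 190, 168, 15, 51, 167, 77, 190, 44]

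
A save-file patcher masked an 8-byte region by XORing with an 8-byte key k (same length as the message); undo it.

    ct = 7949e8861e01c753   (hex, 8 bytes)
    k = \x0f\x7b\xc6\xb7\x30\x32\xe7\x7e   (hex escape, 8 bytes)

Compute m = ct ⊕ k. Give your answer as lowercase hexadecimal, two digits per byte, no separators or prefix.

76322e312e33202d

XOR is its own inverse, so applying the key byte-wise gives the result directly.
01111001 xor 00001111 = 01110110
01001001 xor 01111011 = 00110010
11101000 xor 11000110 = 00101110
10000110 xor 10110111 = 00110001
00011110 xor 00110000 = 00101110
00000001 xor 00110010 = 00110011
11000111 xor 11100111 = 00100000
01010011 xor 01111110 = 00101101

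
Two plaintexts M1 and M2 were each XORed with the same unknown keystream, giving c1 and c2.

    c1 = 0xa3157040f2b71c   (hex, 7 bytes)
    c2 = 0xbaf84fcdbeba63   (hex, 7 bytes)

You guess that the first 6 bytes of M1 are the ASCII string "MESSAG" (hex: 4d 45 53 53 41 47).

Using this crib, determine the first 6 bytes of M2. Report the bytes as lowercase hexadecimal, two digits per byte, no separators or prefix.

54a86cde0d4a

First, c1 ⊕ c2 = (M1 ⊕ K) ⊕ (M2 ⊕ K) = M1 ⊕ M2, so the key drops out. Then M2 = (M1 ⊕ M2) ⊕ M1 over the first 6 bytes.
byte 0: (a3 XOR ba) XOR 4d = 19 XOR 4d = 54
byte 1: (15 XOR f8) XOR 45 = ed XOR 45 = a8
byte 2: (70 XOR 4f) XOR 53 = 3f XOR 53 = 6c
byte 3: (40 XOR cd) XOR 53 = 8d XOR 53 = de
byte 4: (f2 XOR be) XOR 41 = 4c XOR 41 = 0d
byte 5: (b7 XOR ba) XOR 47 = 0d XOR 47 = 4a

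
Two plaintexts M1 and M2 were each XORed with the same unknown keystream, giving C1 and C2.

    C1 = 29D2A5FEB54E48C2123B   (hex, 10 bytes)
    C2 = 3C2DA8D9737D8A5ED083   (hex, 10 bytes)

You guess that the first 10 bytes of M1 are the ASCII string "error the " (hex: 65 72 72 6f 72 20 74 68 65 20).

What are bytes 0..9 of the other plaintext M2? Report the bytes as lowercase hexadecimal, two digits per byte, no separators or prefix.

708d7f48b413b6f4a798

First, C1 ⊕ C2 = (M1 ⊕ K) ⊕ (M2 ⊕ K) = M1 ⊕ M2, so the key drops out. Then M2 = (M1 ⊕ M2) ⊕ M1 over the first 10 bytes.
byte 0: (29 XOR 3c) XOR 65 = 15 XOR 65 = 70
byte 1: (d2 XOR 2d) XOR 72 = ff XOR 72 = 8d
byte 2: (a5 XOR a8) XOR 72 = 0d XOR 72 = 7f
byte 3: (fe XOR d9) XOR 6f = 27 XOR 6f = 48
byte 4: (b5 XOR 73) XOR 72 = c6 XOR 72 = b4
byte 5: (4e XOR 7d) XOR 20 = 33 XOR 20 = 13
byte 6: (48 XOR 8a) XOR 74 = c2 XOR 74 = b6
byte 7: (c2 XOR 5e) XOR 68 = 9c XOR 68 = f4
byte 8: (12 XOR d0) XOR 65 = c2 XOR 65 = a7
byte 9: (3b XOR 83) XOR 20 = b8 XOR 20 = 98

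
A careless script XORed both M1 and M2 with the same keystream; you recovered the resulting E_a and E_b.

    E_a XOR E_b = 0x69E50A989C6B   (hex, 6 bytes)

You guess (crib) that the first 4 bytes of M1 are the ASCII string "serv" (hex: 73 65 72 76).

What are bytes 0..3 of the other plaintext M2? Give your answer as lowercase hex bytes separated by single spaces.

1a 80 78 ee

Since E_a ⊕ E_b = M1 ⊕ M2, XORing with the guessed M1 bytes yields the corresponding M2 bytes: M2 = (E_a ⊕ E_b) ⊕ M1.
byte 0: 105 xor 115 =  26
byte 1: 229 xor 101 = 128
byte 2:  10 xor 114 = 120
byte 3: 152 xor 118 = 238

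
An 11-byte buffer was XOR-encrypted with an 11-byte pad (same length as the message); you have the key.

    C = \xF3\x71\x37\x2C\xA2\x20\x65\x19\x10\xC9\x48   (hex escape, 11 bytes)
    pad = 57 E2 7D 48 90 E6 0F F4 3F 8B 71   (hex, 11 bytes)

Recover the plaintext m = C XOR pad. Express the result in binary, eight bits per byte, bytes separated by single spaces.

byte 0: f3 ⊕ 57 = a4
byte 1: 71 ⊕ e2 = 93
byte 2: 37 ⊕ 7d = 4a
byte 3: 2c ⊕ 48 = 64
byte 4: a2 ⊕ 90 = 32
byte 5: 20 ⊕ e6 = c6
byte 6: 65 ⊕ 0f = 6a
byte 7: 19 ⊕ f4 = ed
byte 8: 10 ⊕ 3f = 2f
byte 9: c9 ⊕ 8b = 42
byte 10: 48 ⊕ 71 = 39

10100100 10010011 01001010 01100100 00110010 11000110 01101010 11101101 00101111 01000010 00111001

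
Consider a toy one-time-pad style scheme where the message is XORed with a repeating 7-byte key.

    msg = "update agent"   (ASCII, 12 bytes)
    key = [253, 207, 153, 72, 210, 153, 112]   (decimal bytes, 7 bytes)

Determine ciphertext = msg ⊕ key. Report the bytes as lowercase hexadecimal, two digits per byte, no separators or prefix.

The 7-byte key repeats, so the effective keystream is fd cf 99 48 d2 99 70 fd cf 99 48 d2.
byte 0: 75 xor fd = 88
byte 1: 70 xor cf = bf
byte 2: 64 xor 99 = fd
byte 3: 61 xor 48 = 29
byte 4: 74 xor d2 = a6
byte 5: 65 xor 99 = fc
byte 6: 20 xor 70 = 50
byte 7: 61 xor fd = 9c
byte 8: 67 xor cf = a8
byte 9: 65 xor 99 = fc
byte 10: 6e xor 48 = 26
byte 11: 74 xor d2 = a6

88bffd29a6fc509ca8fc26a6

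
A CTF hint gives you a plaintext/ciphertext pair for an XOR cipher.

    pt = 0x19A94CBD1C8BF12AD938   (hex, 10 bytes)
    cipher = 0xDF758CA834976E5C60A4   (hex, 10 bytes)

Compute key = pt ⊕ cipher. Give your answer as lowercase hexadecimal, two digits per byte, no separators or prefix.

Since cipher = pt ⊕ key, XORing both sides with pt gives key = pt ⊕ cipher.
byte 0: 19 ⊕ df = c6
byte 1: a9 ⊕ 75 = dc
byte 2: 4c ⊕ 8c = c0
byte 3: bd ⊕ a8 = 15
byte 4: 1c ⊕ 34 = 28
byte 5: 8b ⊕ 97 = 1c
byte 6: f1 ⊕ 6e = 9f
byte 7: 2a ⊕ 5c = 76
byte 8: d9 ⊕ 60 = b9
byte 9: 38 ⊕ a4 = 9c

c6dcc015281c9f76b99c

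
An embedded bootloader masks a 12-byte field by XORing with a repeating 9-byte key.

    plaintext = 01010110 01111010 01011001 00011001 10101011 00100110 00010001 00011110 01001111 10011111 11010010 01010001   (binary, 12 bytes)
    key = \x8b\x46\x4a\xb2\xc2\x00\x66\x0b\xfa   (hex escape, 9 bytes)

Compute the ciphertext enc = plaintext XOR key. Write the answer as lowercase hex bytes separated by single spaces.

dd 3c 13 ab 69 26 77 15 b5 14 94 1b

The 9-byte key repeats, so the effective keystream is 8b 46 4a b2 c2 00 66 0b fa 8b 46 4a.
byte 0: 56 ⊕ 8b = dd
byte 1: 7a ⊕ 46 = 3c
byte 2: 59 ⊕ 4a = 13
byte 3: 19 ⊕ b2 = ab
byte 4: ab ⊕ c2 = 69
byte 5: 26 ⊕ 00 = 26
byte 6: 11 ⊕ 66 = 77
byte 7: 1e ⊕ 0b = 15
byte 8: 4f ⊕ fa = b5
byte 9: 9f ⊕ 8b = 14
byte 10: d2 ⊕ 46 = 94
byte 11: 51 ⊕ 4a = 1b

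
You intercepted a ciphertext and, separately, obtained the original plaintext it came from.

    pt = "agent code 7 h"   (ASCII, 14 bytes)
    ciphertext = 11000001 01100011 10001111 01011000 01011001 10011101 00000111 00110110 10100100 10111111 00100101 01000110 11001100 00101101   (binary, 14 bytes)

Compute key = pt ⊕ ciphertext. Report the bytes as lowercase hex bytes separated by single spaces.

Since ciphertext = pt ⊕ key, XORing both sides with pt gives key = pt ⊕ ciphertext.
byte 0: 01100001 xor 11000001 = 10100000
byte 1: 01100111 xor 01100011 = 00000100
byte 2: 01100101 xor 10001111 = 11101010
byte 3: 01101110 xor 01011000 = 00110110
byte 4: 01110100 xor 01011001 = 00101101
byte 5: 00100000 xor 10011101 = 10111101
byte 6: 01100011 xor 00000111 = 01100100
byte 7: 01101111 xor 00110110 = 01011001
byte 8: 01100100 xor 10100100 = 11000000
byte 9: 01100101 xor 10111111 = 11011010
byte 10: 00100000 xor 00100101 = 00000101
byte 11: 00110111 xor 01000110 = 01110001
byte 12: 00100000 xor 11001100 = 11101100
byte 13: 01101000 xor 00101101 = 01000101

a0 04 ea 36 2d bd 64 59 c0 da 05 71 ec 45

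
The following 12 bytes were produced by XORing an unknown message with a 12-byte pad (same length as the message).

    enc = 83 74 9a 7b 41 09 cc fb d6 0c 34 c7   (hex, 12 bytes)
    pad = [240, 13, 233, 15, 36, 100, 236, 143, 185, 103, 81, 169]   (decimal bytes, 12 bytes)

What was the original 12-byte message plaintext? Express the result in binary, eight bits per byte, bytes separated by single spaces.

01110011 01111001 01110011 01110100 01100101 01101101 00100000 01110100 01101111 01101011 01100101 01101110

XOR is its own inverse, so applying the key byte-wise gives the result directly.
131 ⊕ 240 = 115
116 ⊕  13 = 121
154 ⊕ 233 = 115
123 ⊕  15 = 116
 65 ⊕  36 = 101
  9 ⊕ 100 = 109
204 ⊕ 236 =  32
251 ⊕ 143 = 116
214 ⊕ 185 = 111
 12 ⊕ 103 = 107
 52 ⊕  81 = 101
199 ⊕ 169 = 110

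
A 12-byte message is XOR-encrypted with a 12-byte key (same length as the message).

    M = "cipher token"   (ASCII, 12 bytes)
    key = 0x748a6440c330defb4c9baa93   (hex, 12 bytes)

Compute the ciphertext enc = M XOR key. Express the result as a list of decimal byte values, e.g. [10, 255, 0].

byte 0: 63 XOR 74 = 17
byte 1: 69 XOR 8a = e3
byte 2: 70 XOR 64 = 14
byte 3: 68 XOR 40 = 28
byte 4: 65 XOR c3 = a6
byte 5: 72 XOR 30 = 42
byte 6: 20 XOR de = fe
byte 7: 74 XOR fb = 8f
byte 8: 6f XOR 4c = 23
byte 9: 6b XOR 9b = f0
byte 10: 65 XOR aa = cf
byte 11: 6e XOR 93 = fd

[23, 227, 20, 40, 166, 66, 254, 143, 35, 240, 207, 253]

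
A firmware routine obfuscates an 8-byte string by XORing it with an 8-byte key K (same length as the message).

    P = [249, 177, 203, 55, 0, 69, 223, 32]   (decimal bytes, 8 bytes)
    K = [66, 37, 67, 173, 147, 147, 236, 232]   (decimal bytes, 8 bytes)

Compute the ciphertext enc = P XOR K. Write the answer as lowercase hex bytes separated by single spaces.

bb 94 88 9a 93 d6 33 c8

XOR is its own inverse, so applying the key byte-wise gives the result directly.
byte 0: f9 ⊕ 42 = bb
byte 1: b1 ⊕ 25 = 94
byte 2: cb ⊕ 43 = 88
byte 3: 37 ⊕ ad = 9a
byte 4: 00 ⊕ 93 = 93
byte 5: 45 ⊕ 93 = d6
byte 6: df ⊕ ec = 33
byte 7: 20 ⊕ e8 = c8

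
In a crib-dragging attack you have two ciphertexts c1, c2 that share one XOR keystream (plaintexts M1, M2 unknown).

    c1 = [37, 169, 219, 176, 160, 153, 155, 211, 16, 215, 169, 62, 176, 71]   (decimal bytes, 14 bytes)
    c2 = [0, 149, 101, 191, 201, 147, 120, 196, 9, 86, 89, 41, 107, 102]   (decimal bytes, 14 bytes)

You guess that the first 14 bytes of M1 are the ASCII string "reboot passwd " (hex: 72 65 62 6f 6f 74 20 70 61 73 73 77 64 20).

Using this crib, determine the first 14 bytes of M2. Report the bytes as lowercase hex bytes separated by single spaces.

First, c1 ⊕ c2 = (M1 ⊕ K) ⊕ (M2 ⊕ K) = M1 ⊕ M2, so the key drops out. Then M2 = (M1 ⊕ M2) ⊕ M1 over the first 14 bytes.
byte 0: (25 xor 00) xor 72 = 25 xor 72 = 57
byte 1: (a9 xor 95) xor 65 = 3c xor 65 = 59
byte 2: (db xor 65) xor 62 = be xor 62 = dc
byte 3: (b0 xor bf) xor 6f = 0f xor 6f = 60
byte 4: (a0 xor c9) xor 6f = 69 xor 6f = 06
byte 5: (99 xor 93) xor 74 = 0a xor 74 = 7e
byte 6: (9b xor 78) xor 20 = e3 xor 20 = c3
byte 7: (d3 xor c4) xor 70 = 17 xor 70 = 67
byte 8: (10 xor 09) xor 61 = 19 xor 61 = 78
byte 9: (d7 xor 56) xor 73 = 81 xor 73 = f2
byte 10: (a9 xor 59) xor 73 = f0 xor 73 = 83
byte 11: (3e xor 29) xor 77 = 17 xor 77 = 60
byte 12: (b0 xor 6b) xor 64 = db xor 64 = bf
byte 13: (47 xor 66) xor 20 = 21 xor 20 = 01

57 59 dc 60 06 7e c3 67 78 f2 83 60 bf 01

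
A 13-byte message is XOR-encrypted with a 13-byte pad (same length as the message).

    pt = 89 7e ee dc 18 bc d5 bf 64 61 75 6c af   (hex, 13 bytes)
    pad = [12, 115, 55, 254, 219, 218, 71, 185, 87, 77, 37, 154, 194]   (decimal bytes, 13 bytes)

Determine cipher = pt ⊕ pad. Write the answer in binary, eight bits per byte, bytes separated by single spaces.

XOR is its own inverse, so applying the key byte-wise gives the result directly.
byte 0: 137 xor  12 = 133
byte 1: 126 xor 115 =  13
byte 2: 238 xor  55 = 217
byte 3: 220 xor 254 =  34
byte 4:  24 xor 219 = 195
byte 5: 188 xor 218 = 102
byte 6: 213 xor  71 = 146
byte 7: 191 xor 185 =   6
byte 8: 100 xor  87 =  51
byte 9:  97 xor  77 =  44
byte 10: 117 xor  37 =  80
byte 11: 108 xor 154 = 246
byte 12: 175 xor 194 = 109

10000101 00001101 11011001 00100010 11000011 01100110 10010010 00000110 00110011 00101100 01010000 11110110 01101101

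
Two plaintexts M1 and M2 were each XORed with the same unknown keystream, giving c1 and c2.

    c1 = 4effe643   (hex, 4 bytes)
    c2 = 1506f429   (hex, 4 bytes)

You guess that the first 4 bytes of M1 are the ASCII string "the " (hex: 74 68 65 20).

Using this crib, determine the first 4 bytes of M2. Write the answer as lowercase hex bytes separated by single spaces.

First, c1 ⊕ c2 = (M1 ⊕ K) ⊕ (M2 ⊕ K) = M1 ⊕ M2, so the key drops out. Then M2 = (M1 ⊕ M2) ⊕ M1 over the first 4 bytes.
byte 0: (4e XOR 15) XOR 74 = 5b XOR 74 = 2f
byte 1: (ff XOR 06) XOR 68 = f9 XOR 68 = 91
byte 2: (e6 XOR f4) XOR 65 = 12 XOR 65 = 77
byte 3: (43 XOR 29) XOR 20 = 6a XOR 20 = 4a

2f 91 77 4a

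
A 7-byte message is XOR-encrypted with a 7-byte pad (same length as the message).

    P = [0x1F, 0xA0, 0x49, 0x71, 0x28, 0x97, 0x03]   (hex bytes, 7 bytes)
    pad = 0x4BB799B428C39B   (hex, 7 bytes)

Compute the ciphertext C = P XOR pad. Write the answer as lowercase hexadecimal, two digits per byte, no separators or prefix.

5417d0c5005498

1f ^ 4b = 54
a0 ^ b7 = 17
49 ^ 99 = d0
71 ^ b4 = c5
28 ^ 28 = 00
97 ^ c3 = 54
03 ^ 9b = 98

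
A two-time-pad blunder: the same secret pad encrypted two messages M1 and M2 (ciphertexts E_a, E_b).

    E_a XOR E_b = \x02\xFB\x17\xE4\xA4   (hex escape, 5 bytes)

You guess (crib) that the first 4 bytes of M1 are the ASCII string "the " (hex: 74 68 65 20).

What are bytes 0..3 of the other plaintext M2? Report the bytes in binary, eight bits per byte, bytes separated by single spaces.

Since E_a ⊕ E_b = M1 ⊕ M2, XORing with the guessed M1 bytes yields the corresponding M2 bytes: M2 = (E_a ⊕ E_b) ⊕ M1.
00000010 ⊕ 01110100 = 01110110
11111011 ⊕ 01101000 = 10010011
00010111 ⊕ 01100101 = 01110010
11100100 ⊕ 00100000 = 11000100

01110110 10010011 01110010 11000100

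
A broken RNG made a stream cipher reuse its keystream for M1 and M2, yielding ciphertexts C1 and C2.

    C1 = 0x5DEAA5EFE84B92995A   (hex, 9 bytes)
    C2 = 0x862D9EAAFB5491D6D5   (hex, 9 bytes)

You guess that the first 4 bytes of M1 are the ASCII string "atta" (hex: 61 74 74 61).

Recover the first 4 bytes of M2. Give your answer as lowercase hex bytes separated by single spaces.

ba b3 4f 24

First, C1 ⊕ C2 = (M1 ⊕ K) ⊕ (M2 ⊕ K) = M1 ⊕ M2, so the key drops out. Then M2 = (M1 ⊕ M2) ⊕ M1 over the first 4 bytes.
byte 0: (5d ^ 86) ^ 61 = db ^ 61 = ba
byte 1: (ea ^ 2d) ^ 74 = c7 ^ 74 = b3
byte 2: (a5 ^ 9e) ^ 74 = 3b ^ 74 = 4f
byte 3: (ef ^ aa) ^ 61 = 45 ^ 61 = 24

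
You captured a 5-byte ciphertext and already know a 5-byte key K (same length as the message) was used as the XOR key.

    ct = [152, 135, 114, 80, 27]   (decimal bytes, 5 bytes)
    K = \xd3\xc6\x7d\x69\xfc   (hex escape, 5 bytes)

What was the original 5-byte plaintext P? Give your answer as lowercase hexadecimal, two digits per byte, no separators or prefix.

4b410f39e7

152 ^ 211 =  75
135 ^ 198 =  65
114 ^ 125 =  15
 80 ^ 105 =  57
 27 ^ 252 = 231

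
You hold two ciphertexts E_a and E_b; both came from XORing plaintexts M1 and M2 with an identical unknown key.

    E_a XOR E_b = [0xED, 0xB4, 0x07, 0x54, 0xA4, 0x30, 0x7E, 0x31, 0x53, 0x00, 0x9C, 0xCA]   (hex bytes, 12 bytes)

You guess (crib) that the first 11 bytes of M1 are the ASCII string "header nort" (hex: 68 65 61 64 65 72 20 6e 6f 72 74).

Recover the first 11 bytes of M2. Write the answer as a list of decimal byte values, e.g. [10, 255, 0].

Since E_a ⊕ E_b = M1 ⊕ M2, XORing with the guessed M1 bytes yields the corresponding M2 bytes: M2 = (E_a ⊕ E_b) ⊕ M1.
byte 0: 11101101 xor 01101000 = 10000101
byte 1: 10110100 xor 01100101 = 11010001
byte 2: 00000111 xor 01100001 = 01100110
byte 3: 01010100 xor 01100100 = 00110000
byte 4: 10100100 xor 01100101 = 11000001
byte 5: 00110000 xor 01110010 = 01000010
byte 6: 01111110 xor 00100000 = 01011110
byte 7: 00110001 xor 01101110 = 01011111
byte 8: 01010011 xor 01101111 = 00111100
byte 9: 00000000 xor 01110010 = 01110010
byte 10: 10011100 xor 01110100 = 11101000

[133, 209, 102, 48, 193, 66, 94, 95, 60, 114, 232]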